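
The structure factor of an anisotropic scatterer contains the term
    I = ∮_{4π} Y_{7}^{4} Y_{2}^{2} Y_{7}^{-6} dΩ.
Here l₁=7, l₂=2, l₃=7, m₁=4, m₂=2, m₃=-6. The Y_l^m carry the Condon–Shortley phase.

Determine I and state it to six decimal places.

-0.106948

m-sum 0 ✓  L=16 even ✓  5≤7≤9 ✓
Π(2lᵢ+1) = 15×5×15 = 1125
triangle coeff Δ(7,2,7) = 1/185640
Σ_t [0,2]: t=0:+1/2419200 t=1:−1/518400 t=2:+1/2419200 = -1/907200
(3j)²=56/3315 [(7 2 7; 0 0 0)], sign=+1
Σ_t [2,2]: t=2:+1/159667200 = 1/159667200
(3j)²=9/1190 [(7 2 7; 4 2 -6)], sign=-1
⇒ 4πI² = 540/3757
I = (-1)√(540/3757/(4π)) = -0.10694768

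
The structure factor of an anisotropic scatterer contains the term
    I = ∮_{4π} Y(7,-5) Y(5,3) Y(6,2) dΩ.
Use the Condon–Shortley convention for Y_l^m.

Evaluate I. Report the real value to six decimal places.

m-sum 0 ✓  L=18 even ✓  2≤6≤12 ✓
Π(2lᵢ+1) = 15×11×13 = 2145
triangle coeff Δ(7,5,6) = 1/174594420
Σ_t [1,5]: t=1:−1/4147200 t=2:+1/207360 t=3:−1/82944 t=4:+1/207360 t=5:−1/4147200 = -1/345600
(3j)²=420/46189 [(7 5 6; 0 0 0)], sign=-1
Σ_t [4,6]: t=4:+1/46448640 t=5:−1/3628800 t=6:+1/4147200 = -1/77414400
(3j)²=3/41990 [(7 5 6; -5 3 2)], sign=-1
⇒ 4πI² = 1890/1356277
I = (+1)√(1890/1356277/(4π)) = 0.01053057

0.010531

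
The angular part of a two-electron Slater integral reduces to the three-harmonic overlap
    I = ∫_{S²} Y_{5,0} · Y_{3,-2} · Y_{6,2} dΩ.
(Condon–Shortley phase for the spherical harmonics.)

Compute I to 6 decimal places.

-0.077843

Checks pass: Σm=0; 14 even; l₃=6∈[2,8].
(2·5+1)(2·3+1)(2·6+1) = 1001
Δ: 2! 8! 4! / 15! → 1/675675
sum: t=0:+1/8640 t=1:−1/2304 t=2:+1/8640 = -7/34560
3j²(5 3 6; 0 0 0) = Δ·Π!·Σ² = 7/429  (sign -1)
sum: t=0:+1/8640 t=1:−1/13824 = 1/23040
3j²(5 3 6; 0 -2 2) = Δ·Π!·Σ² = 2/429  (sign +1)
combine: 4πI² = 1001·7/429·2/429 = 98/1287
take √, sign -1: I = -0.07784287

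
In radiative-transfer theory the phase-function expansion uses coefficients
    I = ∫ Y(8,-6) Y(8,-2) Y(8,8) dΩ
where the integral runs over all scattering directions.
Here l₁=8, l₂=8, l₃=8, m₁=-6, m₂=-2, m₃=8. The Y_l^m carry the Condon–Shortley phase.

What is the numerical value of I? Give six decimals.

0.120743

Rules hold: Σm=0, L=24 even, 0≤8≤16.
N = 17·17·17 = 4913
Δ = 8!·8!·8!/25! = 1/236637794250
Racah Σ t=0..8: t=0:+1/65548320768000 t=1:−1/128024064000 t=2:+1/2985984000 t=3:−1/373248000 t=4:+1/191102976 t=5:−1/373248000 t=6:+1/2985984000 t=7:−1/128024064000 t=8:+1/65548320768000 = 11/20808990720
⇒ 3j(8 8 8; 0 0 0)² = 490/96577, sgn +1
Racah Σ t=6..6: t=6:+1/2341011456000 = 1/2341011456000
⇒ 3j(8 8 8; -6 -2 8)² = 273/37145, sgn +1
4πI² = N·(3j₀)²·(3jₘ)² = 34986/190969
I = +1·√(0.183203/4π) = 0.12074267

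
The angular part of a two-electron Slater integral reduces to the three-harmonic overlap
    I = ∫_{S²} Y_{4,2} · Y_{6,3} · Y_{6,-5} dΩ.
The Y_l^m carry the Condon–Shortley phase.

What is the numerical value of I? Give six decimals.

Checks pass: Σm=0; 16 even; l₃=6∈[2,10].
(2·4+1)(2·6+1)(2·6+1) = 1521
Δ: 4! 4! 8! / 17! → 1/15315300
sum: t=0:+1/829440 t=1:−1/25920 t=2:+1/9216 t=3:−1/25920 t=4:+1/829440 = 7/207360
3j²(4 6 6; 0 0 0) = Δ·Π!·Σ² = 28/2431  (sign +1)
sum: t=1:−1/1451520 t=2:+1/483840 = 1/725760
3j²(4 6 6; 2 3 -5) = Δ·Π!·Σ² = 24/1547  (sign -1)
combine: 4πI² = 1521·28/2431·24/1547 = 864/3179
take √, sign -1: I = -0.14706410

-0.147064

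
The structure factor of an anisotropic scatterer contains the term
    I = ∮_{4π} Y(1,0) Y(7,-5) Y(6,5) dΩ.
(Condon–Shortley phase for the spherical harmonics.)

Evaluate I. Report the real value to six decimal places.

-0.171413

Checks pass: Σm=0; 14 even; l₃=6∈[6,8].
(2·1+1)(2·7+1)(2·6+1) = 585
Δ: 2! 0! 12! / 15! → 1/1365
sum: t=1:−1/518400 = -1/518400
3j²(1 7 6; 0 0 0) = Δ·Π!·Σ² = 7/195  (sign -1)
sum: t=1:−1/39916800 = -1/39916800
3j²(1 7 6; 0 -5 5) = Δ·Π!·Σ² = 8/455  (sign +1)
combine: 4πI² = 585·7/195·8/455 = 24/65
take √, sign -1: I = -0.17141310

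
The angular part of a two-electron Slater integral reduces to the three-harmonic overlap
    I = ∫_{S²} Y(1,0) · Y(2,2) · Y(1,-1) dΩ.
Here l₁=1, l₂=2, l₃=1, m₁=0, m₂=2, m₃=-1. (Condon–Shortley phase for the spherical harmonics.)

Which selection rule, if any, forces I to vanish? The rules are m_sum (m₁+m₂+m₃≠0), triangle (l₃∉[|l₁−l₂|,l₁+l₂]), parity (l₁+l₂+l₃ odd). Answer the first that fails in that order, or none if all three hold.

m_sum

m₁+m₂+m₃ = 0 + 2 − 1 = 1  ✗
triangle: |1−2|=1 ≤ l₃=1 ≤ 1+2=3
parity: l₁+l₂+l₃ = 4 is even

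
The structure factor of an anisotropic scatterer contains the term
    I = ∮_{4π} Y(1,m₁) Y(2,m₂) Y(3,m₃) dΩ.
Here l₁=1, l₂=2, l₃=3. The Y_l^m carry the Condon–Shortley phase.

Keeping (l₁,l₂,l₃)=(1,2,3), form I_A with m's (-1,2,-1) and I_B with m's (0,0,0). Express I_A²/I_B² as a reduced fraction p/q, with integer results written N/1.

1/9

Same 1,2,3: normalisation and zero-m 3j drop out of the ratio.
A: Δ: 0! 2! 4! / 7! → 1/105; sum: t=0:+1/48 = 1/48; 3j²(1 2 3; -1 2 -1) = Δ·Π!·Σ² = 1/105  (sign +1)
B: Δ: 0! 2! 4! / 7! → 1/105; sum: t=0:+1/4 = 1/4; 3j²(1 2 3; 0 0 0) = Δ·Π!·Σ² = 3/35  (sign -1)
I_A²/I_B² = (1/105)/(3/35) = 1/9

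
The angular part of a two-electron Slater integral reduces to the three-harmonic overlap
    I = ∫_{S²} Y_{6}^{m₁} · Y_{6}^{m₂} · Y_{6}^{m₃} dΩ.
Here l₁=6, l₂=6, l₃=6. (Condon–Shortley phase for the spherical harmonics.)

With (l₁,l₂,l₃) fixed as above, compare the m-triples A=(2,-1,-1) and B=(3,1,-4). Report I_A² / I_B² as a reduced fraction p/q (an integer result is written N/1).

Same 6,6,6: normalisation and zero-m 3j drop out of the ratio.
A: Δ: 6! 6! 6! / 19! → 1/325909584; sum: t=0:+1/4147200 t=1:−1/207360 t=2:+1/82944 t=3:−1/207360 t=4:+1/4147200 = 1/345600; 3j²(6 6 6; 2 -1 -1) = Δ·Π!·Σ² = 420/46189  (sign -1)
B: Δ: 6! 6! 6! / 19! → 1/325909584; sum: t=1:−1/4147200 t=2:+1/691200 t=3:−1/1244160 = 1/2488320; 3j²(6 6 6; 3 1 -4) = Δ·Π!·Σ² = 875/184756  (sign +1)
I_A²/I_B² = (420/46189)/(875/184756) = 48/25

48/25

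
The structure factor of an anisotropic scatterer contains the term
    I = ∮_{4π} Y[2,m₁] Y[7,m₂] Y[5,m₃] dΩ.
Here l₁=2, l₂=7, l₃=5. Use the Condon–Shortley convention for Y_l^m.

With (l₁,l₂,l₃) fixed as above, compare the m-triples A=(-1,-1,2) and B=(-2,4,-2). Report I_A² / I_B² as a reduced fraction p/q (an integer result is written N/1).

l's match ⇒ only the (l;m) 3-j factors differ between A and B.
A: triangle coeff Δ(2,7,5) = 1/15015; Σ_t [3,3]: t=3:−1/181440 = -1/181440; (3j)²=32/3003 [(2 7 5; -1 -1 2)], sign=+1
B: triangle coeff Δ(2,7,5) = 1/15015; Σ_t [4,4]: t=4:+1/725760 = 1/725760; (3j)²=2/91 [(2 7 5; -2 4 -2)], sign=-1
I_A²/I_B² = (32/3003)/(2/91) = 16/33

16/33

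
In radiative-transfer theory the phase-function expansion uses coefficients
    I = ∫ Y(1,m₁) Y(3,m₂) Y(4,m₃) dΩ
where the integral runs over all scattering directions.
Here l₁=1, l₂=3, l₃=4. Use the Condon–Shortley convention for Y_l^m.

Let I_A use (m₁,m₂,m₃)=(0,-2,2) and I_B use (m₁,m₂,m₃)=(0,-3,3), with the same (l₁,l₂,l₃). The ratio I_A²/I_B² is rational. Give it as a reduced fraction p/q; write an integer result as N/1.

l's match ⇒ only the (l;m) 3-j factors differ between A and B.
A: triangle coeff Δ(1,3,4) = 1/252; Σ_t [0,0]: t=0:+1/120 = 1/120; (3j)²=1/21 [(1 3 4; 0 -2 2)], sign=+1
B: triangle coeff Δ(1,3,4) = 1/252; Σ_t [0,0]: t=0:+1/720 = 1/720; (3j)²=1/36 [(1 3 4; 0 -3 3)], sign=-1
I_A²/I_B² = (1/21)/(1/36) = 12/7

12/7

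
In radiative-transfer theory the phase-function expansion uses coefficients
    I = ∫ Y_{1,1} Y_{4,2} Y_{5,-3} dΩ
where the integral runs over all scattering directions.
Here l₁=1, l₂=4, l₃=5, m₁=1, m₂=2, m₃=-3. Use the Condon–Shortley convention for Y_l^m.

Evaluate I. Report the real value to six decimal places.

-0.259847

m-sum 0 ✓  L=10 even ✓  3≤5≤5 ✓
Π(2lᵢ+1) = 3×9×11 = 297
triangle coeff Δ(1,4,5) = 1/495
Σ_t [0,0]: t=0:+1/576 = 1/576
(3j)²=5/99 [(1 4 5; 0 0 0)], sign=-1
Σ_t [0,0]: t=0:+1/2880 = 1/2880
(3j)²=28/495 [(1 4 5; 1 2 -3)], sign=+1
⇒ 4πI² = 28/33
I = (-1)√(28/33/(4π)) = -0.25984664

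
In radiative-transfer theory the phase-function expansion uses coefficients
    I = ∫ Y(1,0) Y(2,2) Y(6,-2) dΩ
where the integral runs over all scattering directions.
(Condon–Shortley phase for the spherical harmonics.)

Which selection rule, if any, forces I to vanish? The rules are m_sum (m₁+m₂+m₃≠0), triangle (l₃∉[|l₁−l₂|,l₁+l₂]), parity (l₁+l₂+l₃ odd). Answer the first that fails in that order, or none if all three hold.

Σmᵢ = 0  ✓
l₃∈[|l₁−l₂|,l₁+l₂]=[1,3], have l₃=6  ✗
Σlᵢ = 9 ⇒ odd

triangle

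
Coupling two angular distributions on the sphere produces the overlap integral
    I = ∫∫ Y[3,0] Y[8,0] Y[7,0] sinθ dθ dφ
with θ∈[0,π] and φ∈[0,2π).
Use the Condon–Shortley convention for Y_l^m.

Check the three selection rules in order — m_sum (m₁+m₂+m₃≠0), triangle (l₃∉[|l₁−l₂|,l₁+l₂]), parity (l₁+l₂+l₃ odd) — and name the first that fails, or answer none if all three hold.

none

Σmᵢ = 0  ✓
l₃∈[|l₁−l₂|,l₁+l₂]=[5,11], have l₃=7  ✓
Σlᵢ = 18 ⇒ even  ✓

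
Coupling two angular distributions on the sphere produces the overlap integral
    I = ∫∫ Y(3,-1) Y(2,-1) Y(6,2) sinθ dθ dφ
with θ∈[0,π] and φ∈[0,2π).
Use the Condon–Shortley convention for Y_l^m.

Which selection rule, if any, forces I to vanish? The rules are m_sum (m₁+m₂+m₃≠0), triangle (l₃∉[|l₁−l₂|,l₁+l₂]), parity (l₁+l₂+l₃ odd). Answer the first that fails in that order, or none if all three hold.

azimuthal sum: -1 − 1 + 2 = 0  ✓
1 ≤ 6 ≤ 5 (triangle on l)  ✗
L = 3 + 2 + 6 = 11 (odd)

triangle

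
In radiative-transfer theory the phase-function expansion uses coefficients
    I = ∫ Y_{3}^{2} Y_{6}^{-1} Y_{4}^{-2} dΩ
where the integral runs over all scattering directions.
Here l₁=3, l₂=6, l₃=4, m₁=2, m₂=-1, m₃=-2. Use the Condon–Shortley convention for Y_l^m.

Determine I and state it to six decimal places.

m-sum = 2 − 1 − 2 = -1 ≠ 0 ⇒ I = 0

0.000000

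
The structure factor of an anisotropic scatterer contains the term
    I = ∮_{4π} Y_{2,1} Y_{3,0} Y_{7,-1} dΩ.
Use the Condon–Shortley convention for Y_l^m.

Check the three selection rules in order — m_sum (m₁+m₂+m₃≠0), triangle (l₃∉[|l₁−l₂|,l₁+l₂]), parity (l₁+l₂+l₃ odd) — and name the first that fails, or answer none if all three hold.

Σmᵢ = 0  ✓
l₃∈[|l₁−l₂|,l₁+l₂]=[1,5], have l₃=7  ✗
Σlᵢ = 12 ⇒ even

triangle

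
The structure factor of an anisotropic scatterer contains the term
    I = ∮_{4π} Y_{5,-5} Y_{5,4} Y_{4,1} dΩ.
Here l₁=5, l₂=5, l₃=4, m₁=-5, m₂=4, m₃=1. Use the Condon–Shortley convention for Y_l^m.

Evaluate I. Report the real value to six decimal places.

Rules hold: Σm=0, L=14 even, 0≤4≤10.
N = 11·11·9 = 1089
Δ = 6!·4!·4!/15! = 1/3153150
Racah Σ t=1..5: t=1:−1/69120 t=2:+1/1728 t=3:−1/576 t=4:+1/1728 t=5:−1/69120 = -7/11520
⇒ 3j(5 5 4; 0 0 0)² = 2/143, sgn -1
Racah Σ t=6..6: t=6:+1/103680 = 1/103680
⇒ 3j(5 5 4; -5 4 1)² = 4/143, sgn -1
4πI² = N·(3j₀)²·(3jₘ)² = 72/169
I = +1·√(0.426036/4π) = 0.18412721

0.184127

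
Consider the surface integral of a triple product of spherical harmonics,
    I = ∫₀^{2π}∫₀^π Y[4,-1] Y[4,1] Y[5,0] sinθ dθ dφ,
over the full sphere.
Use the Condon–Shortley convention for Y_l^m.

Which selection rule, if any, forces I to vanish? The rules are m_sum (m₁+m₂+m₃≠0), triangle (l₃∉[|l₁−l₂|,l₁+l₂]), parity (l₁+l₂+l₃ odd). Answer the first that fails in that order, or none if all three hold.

parity

m₁+m₂+m₃ = -1 + 1 + 0 = 0  ✓
triangle: |4−4|=0 ≤ l₃=5 ≤ 4+4=8  ✓
parity: l₁+l₂+l₃ = 13 is odd  ✗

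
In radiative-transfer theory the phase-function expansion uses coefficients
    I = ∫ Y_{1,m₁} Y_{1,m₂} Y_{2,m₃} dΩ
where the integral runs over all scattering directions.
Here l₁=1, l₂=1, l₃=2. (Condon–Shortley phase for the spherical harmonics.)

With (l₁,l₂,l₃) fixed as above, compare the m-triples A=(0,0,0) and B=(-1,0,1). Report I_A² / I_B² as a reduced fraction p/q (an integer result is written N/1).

Shared (l₁,l₂,l₃)=(1,1,2): N and (l;000)² cancel in I_A²/I_B².
A: Δ = 0!·2!·2!/5! = 1/30; Racah Σ t=0..0: t=0:+1/1 = 1/1; ⇒ 3j(1 1 2; 0 0 0)² = 2/15, sgn +1
B: Δ = 0!·2!·2!/5! = 1/30; Racah Σ t=0..0: t=0:+1/2 = 1/2; ⇒ 3j(1 1 2; -1 0 1)² = 1/10, sgn -1
I_A²/I_B² = (2/15)/(1/10) = 4/3

4/3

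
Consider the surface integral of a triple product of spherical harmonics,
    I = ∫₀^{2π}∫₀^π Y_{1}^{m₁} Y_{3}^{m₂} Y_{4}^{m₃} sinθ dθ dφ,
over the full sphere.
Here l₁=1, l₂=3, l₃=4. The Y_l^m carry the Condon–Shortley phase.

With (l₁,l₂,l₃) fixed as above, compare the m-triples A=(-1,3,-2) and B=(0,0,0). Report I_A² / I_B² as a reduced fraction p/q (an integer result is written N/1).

l's match ⇒ only the (l;m) 3-j factors differ between A and B.
A: triangle coeff Δ(1,3,4) = 1/252; Σ_t [0,0]: t=0:+1/1440 = 1/1440; (3j)²=1/252 [(1 3 4; -1 3 -2)], sign=+1
B: triangle coeff Δ(1,3,4) = 1/252; Σ_t [0,0]: t=0:+1/36 = 1/36; (3j)²=4/63 [(1 3 4; 0 0 0)], sign=+1
I_A²/I_B² = (1/252)/(4/63) = 1/16

1/16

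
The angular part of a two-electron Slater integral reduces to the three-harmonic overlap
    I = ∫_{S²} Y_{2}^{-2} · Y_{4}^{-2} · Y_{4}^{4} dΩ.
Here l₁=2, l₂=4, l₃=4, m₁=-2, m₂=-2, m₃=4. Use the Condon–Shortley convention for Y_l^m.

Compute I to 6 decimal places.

-0.106180

Rules hold: Σm=0, L=10 even, 2≤4≤6.
N = 5·9·9 = 405
Δ = 2!·2!·6!/11! = 1/13860
Racah Σ t=0..2: t=0:+1/192 t=1:−1/36 t=2:+1/192 = -5/288
⇒ 3j(2 4 4; 0 0 0)² = 20/693, sgn -1
Racah Σ t=2..2: t=2:+1/2880 = 1/2880
⇒ 3j(2 4 4; -2 -2 4)² = 2/165, sgn +1
4πI² = N·(3j₀)²·(3jₘ)² = 120/847
I = -1·√(0.141677/4π) = -0.10618031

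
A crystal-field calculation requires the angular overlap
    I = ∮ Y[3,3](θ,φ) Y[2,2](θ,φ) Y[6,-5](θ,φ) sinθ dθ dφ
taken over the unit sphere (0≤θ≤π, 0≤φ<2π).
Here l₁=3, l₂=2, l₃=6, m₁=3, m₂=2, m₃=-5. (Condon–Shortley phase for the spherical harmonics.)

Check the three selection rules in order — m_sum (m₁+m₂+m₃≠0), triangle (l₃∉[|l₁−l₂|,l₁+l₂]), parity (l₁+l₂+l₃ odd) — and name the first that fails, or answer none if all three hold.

triangle

azimuthal sum: 3 + 2 − 5 = 0  ✓
1 ≤ 6 ≤ 5 (triangle on l)  ✗
L = 3 + 2 + 6 = 11 (odd)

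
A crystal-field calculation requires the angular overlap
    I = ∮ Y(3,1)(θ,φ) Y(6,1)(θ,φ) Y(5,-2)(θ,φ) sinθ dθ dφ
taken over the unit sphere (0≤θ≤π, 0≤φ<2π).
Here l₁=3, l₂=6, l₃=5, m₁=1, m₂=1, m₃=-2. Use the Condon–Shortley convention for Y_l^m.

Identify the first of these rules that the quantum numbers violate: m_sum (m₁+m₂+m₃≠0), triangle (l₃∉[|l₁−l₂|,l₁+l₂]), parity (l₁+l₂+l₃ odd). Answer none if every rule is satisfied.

none

m₁+m₂+m₃ = 1 + 1 − 2 = 0  ✓
triangle: |3−6|=3 ≤ l₃=5 ≤ 3+6=9  ✓
parity: l₁+l₂+l₃ = 14 is even  ✓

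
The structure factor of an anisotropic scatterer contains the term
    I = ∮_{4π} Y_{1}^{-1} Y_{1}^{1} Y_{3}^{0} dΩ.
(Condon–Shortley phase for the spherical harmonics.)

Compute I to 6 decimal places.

triangle: need 0≤l₃≤2, have 3; I=0

0.000000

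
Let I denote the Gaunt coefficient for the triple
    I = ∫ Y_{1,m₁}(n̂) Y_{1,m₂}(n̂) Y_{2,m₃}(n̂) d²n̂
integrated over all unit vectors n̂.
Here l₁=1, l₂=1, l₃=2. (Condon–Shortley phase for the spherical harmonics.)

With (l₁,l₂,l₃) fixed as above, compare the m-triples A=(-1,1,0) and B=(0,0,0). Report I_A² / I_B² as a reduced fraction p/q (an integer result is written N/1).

Same 1,1,2: normalisation and zero-m 3j drop out of the ratio.
A: Δ: 0! 2! 2! / 5! → 1/30; sum: t=0:+1/4 = 1/4; 3j²(1 1 2; -1 1 0) = Δ·Π!·Σ² = 1/30  (sign +1)
B: Δ: 0! 2! 2! / 5! → 1/30; sum: t=0:+1/1 = 1/1; 3j²(1 1 2; 0 0 0) = Δ·Π!·Σ² = 2/15  (sign +1)
I_A²/I_B² = (1/30)/(2/15) = 1/4

1/4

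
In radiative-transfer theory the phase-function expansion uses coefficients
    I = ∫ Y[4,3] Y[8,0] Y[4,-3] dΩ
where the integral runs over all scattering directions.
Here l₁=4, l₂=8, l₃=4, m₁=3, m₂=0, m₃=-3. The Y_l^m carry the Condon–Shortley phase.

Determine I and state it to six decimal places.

m-sum 0 ✓  L=16 even ✓  4≤4≤12 ✓
Π(2lᵢ+1) = 9×17×9 = 1377
triangle coeff Δ(4,8,4) = 1/218790
Σ_t [4,4]: t=4:+1/331776 = 1/331776
(3j)²=490/21879 [(4 8 4; 0 0 0)], sign=+1
Σ_t [1,1]: t=1:−1/25401600 = -1/25401600
(3j)²=32/109395 [(4 8 4; 3 0 -3)], sign=+1
⇒ 4πI² = 3136/347633
I = (+1)√(3136/347633/(4π)) = 0.02679308

0.026793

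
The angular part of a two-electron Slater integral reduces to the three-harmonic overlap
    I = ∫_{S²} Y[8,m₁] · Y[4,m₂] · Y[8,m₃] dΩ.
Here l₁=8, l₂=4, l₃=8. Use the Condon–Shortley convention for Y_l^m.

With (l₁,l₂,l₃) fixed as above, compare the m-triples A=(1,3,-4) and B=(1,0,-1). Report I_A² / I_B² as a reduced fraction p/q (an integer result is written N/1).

1375/961

Shared (l₁,l₂,l₃)=(8,4,8): N and (l;000)² cancel in I_A²/I_B².
A: Δ = 4!·12!·4!/21! = 1/185175900; Racah Σ t=3..4: t=3:−1/139345920 t=4:+1/313528320 = -1/250822656; ⇒ 3j(8 4 8; 1 3 -4)² = 1375/151164, sgn -1
B: Δ = 4!·12!·4!/21! = 1/185175900; Racah Σ t=0..4: t=0:+1/348364800 t=1:−1/18662400 t=2:+1/9676800 t=3:−1/34836480 t=4:+1/1254113280 = 31/1254113280; ⇒ 3j(8 4 8; 1 0 -1)² = 961/151164, sgn -1
I_A²/I_B² = (1375/151164)/(961/151164) = 1375/961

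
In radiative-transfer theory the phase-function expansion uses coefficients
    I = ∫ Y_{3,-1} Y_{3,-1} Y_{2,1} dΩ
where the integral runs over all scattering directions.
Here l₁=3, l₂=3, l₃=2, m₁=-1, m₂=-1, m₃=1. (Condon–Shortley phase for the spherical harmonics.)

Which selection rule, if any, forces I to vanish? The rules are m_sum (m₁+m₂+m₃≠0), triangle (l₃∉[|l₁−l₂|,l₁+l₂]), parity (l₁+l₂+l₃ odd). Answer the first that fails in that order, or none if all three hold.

m_sum

m₁+m₂+m₃ = -1 − 1 + 1 = -1  ✗
triangle: |3−3|=0 ≤ l₃=2 ≤ 3+3=6
parity: l₁+l₂+l₃ = 8 is even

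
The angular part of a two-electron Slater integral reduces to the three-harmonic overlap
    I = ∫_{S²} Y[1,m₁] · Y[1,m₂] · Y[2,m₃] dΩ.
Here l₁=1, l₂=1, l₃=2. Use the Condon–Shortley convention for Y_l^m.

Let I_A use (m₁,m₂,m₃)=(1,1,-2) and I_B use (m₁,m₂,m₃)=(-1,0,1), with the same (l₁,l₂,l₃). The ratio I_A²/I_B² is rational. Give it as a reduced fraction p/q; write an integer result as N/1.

2/1

Same 1,1,2: normalisation and zero-m 3j drop out of the ratio.
A: Δ: 0! 2! 2! / 5! → 1/30; sum: t=0:+1/4 = 1/4; 3j²(1 1 2; 1 1 -2) = Δ·Π!·Σ² = 1/5  (sign +1)
B: Δ: 0! 2! 2! / 5! → 1/30; sum: t=0:+1/2 = 1/2; 3j²(1 1 2; -1 0 1) = Δ·Π!·Σ² = 1/10  (sign -1)
I_A²/I_B² = (1/5)/(1/10) = 2/1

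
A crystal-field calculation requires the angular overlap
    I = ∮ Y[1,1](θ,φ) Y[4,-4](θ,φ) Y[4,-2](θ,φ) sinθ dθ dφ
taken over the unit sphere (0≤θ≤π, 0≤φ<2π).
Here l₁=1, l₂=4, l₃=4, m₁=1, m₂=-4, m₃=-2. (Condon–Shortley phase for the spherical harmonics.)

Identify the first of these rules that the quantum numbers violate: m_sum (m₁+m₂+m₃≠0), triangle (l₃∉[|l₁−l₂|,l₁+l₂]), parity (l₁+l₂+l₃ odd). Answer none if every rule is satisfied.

m_sum

azimuthal sum: 1 − 4 − 2 = -5  ✗
3 ≤ 4 ≤ 5 (triangle on l)
L = 1 + 4 + 4 = 9 (odd)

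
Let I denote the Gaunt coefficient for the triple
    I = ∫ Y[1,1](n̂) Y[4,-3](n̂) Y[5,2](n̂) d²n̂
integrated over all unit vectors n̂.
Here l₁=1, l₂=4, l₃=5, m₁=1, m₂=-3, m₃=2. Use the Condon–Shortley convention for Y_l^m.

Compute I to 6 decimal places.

Checks pass: Σm=0; 10 even; l₃=5∈[3,5].
(2·1+1)(2·4+1)(2·5+1) = 297
Δ: 0! 2! 8! / 11! → 1/495
sum: t=0:+1/576 = 1/576
3j²(1 4 5; 0 0 0) = Δ·Π!·Σ² = 5/99  (sign -1)
sum: t=0:+1/10080 = 1/10080
3j²(1 4 5; 1 -3 2) = Δ·Π!·Σ² = 1/165  (sign -1)
combine: 4πI² = 297·5/99·1/165 = 1/11
take √, sign +1: I = 0.08505478

0.085055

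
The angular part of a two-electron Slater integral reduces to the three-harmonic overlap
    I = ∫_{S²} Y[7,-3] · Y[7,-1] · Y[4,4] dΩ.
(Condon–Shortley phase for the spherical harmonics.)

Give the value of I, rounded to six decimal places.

Rules hold: Σm=0, L=18 even, 0≤4≤14.
N = 15·15·9 = 2025
Δ = 10!·4!·4!/19! = 1/58198140
Racah Σ t=3..7: t=3:−1/17418240 t=4:+1/622080 t=5:−1/230400 t=6:+1/622080 t=7:−1/17418240 = -1/806400
⇒ 3j(7 7 4; 0 0 0)² = 2268/230945, sgn -1
Racah Σ t=6..6: t=6:+1/9953280 = 1/9953280
⇒ 3j(7 7 4; -3 -1 4)² = 2450/138567, sgn +1
4πI² = N·(3j₀)²·(3jₘ)² = 750141000/2133423721
I = -1·√(0.351614/4π) = -0.16727381

-0.167274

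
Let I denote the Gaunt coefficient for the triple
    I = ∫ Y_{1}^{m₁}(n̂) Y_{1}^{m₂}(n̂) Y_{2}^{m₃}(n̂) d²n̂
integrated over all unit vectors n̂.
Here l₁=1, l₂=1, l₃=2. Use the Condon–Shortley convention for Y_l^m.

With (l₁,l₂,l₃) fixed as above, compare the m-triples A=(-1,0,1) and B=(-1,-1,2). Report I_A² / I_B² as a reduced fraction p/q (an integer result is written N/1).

1/2

Shared (l₁,l₂,l₃)=(1,1,2): N and (l;000)² cancel in I_A²/I_B².
A: Δ = 0!·2!·2!/5! = 1/30; Racah Σ t=0..0: t=0:+1/2 = 1/2; ⇒ 3j(1 1 2; -1 0 1)² = 1/10, sgn -1
B: Δ = 0!·2!·2!/5! = 1/30; Racah Σ t=0..0: t=0:+1/4 = 1/4; ⇒ 3j(1 1 2; -1 -1 2)² = 1/5, sgn +1
I_A²/I_B² = (1/10)/(1/5) = 1/2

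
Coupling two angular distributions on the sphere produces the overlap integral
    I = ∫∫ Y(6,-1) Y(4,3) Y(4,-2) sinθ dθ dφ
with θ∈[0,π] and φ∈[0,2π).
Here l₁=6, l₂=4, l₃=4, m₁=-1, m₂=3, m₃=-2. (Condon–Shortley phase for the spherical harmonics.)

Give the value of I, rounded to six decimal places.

0.160153

Rules hold: Σm=0, L=14 even, 2≤4≤10.
N = 13·9·9 = 1053
Δ = 6!·6!·2!/15! = 1/1261260
Racah Σ t=2..4: t=2:+1/4608 t=3:−1/1296 t=4:+1/4608 = -7/20736
⇒ 3j(6 4 4; 0 0 0)² = 20/1287, sgn -1
Racah Σ t=5..6: t=5:−1/11520 t=6:+1/86400 = -13/172800
⇒ 3j(6 4 4; -1 3 -2)² = 13/660, sgn -1
4πI² = N·(3j₀)²·(3jₘ)² = 39/121
I = +1·√(0.322314/4π) = 0.16015286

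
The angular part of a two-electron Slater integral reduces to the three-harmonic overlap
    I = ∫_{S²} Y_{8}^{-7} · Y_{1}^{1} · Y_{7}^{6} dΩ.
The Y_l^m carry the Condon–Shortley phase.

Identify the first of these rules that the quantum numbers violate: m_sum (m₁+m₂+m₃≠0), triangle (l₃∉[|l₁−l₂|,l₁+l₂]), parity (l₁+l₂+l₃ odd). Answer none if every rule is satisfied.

none

azimuthal sum: -7 + 1 + 6 = 0  ✓
7 ≤ 7 ≤ 9 (triangle on l)  ✓
L = 8 + 1 + 7 = 16 (even)  ✓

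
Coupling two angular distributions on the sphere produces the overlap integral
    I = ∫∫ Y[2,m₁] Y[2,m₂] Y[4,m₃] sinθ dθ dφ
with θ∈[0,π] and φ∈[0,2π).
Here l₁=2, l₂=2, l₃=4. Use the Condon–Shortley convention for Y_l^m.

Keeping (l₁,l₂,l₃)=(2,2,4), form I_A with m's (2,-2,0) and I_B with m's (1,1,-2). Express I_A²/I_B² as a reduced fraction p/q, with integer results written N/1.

1/40

Same 2,2,4: normalisation and zero-m 3j drop out of the ratio.
A: Δ: 0! 4! 4! / 9! → 1/630; sum: t=0:+1/576 = 1/576; 3j²(2 2 4; 2 -2 0) = Δ·Π!·Σ² = 1/630  (sign +1)
B: Δ: 0! 4! 4! / 9! → 1/630; sum: t=0:+1/36 = 1/36; 3j²(2 2 4; 1 1 -2) = Δ·Π!·Σ² = 4/63  (sign +1)
I_A²/I_B² = (1/630)/(4/63) = 1/40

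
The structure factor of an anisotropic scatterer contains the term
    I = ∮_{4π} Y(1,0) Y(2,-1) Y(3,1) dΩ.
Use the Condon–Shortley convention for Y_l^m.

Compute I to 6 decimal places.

-0.233597

Checks pass: Σm=0; 6 even; l₃=3∈[1,3].
(2·1+1)(2·2+1)(2·3+1) = 105
Δ: 0! 2! 4! / 7! → 1/105
sum: t=0:+1/4 = 1/4
3j²(1 2 3; 0 0 0) = Δ·Π!·Σ² = 3/35  (sign -1)
sum: t=0:+1/6 = 1/6
3j²(1 2 3; 0 -1 1) = Δ·Π!·Σ² = 8/105  (sign +1)
combine: 4πI² = 105·3/35·8/105 = 24/35
take √, sign -1: I = -0.23359668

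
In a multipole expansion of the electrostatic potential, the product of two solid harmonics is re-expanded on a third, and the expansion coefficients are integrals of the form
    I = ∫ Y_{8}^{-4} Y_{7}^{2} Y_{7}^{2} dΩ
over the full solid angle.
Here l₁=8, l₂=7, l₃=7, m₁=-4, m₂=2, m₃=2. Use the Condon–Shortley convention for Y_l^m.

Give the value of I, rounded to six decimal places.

0.112090

Checks pass: Σm=0; 22 even; l₃=7∈[1,15].
(2·8+1)(2·7+1)(2·7+1) = 3825
Δ: 8! 8! 6! / 23! → 1/22086194130
sum: t=1:−1/18289152000 t=2:+1/248832000 t=3:−1/24883200 t=4:+1/11943936 t=5:−1/24883200 t=6:+1/248832000 t=7:−1/18289152000 = 11/975421440
3j²(8 7 7; 0 0 0) = Δ·Π!·Σ² = 1750/289731  (sign -1)
sum: t=4:+1/2786918400 t=5:−1/174182400 t=6:+1/74649600 t=7:−1/174182400 t=8:+1/2786918400 = 11/4180377600
3j²(8 7 7; -4 2 2) = Δ·Π!·Σ² = 660/96577  (sign -1)
combine: 4πI² = 3825·1750/289731·660/96577 = 86625000/548653937
take √, sign +1: I = 0.11209015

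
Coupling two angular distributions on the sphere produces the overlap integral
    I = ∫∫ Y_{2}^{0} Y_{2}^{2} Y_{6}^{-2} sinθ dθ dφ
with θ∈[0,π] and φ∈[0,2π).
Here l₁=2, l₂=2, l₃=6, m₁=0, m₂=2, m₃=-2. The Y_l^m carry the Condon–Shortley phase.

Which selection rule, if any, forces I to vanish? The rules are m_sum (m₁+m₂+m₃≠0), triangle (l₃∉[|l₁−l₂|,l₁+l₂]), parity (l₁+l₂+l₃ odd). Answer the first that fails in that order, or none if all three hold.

Σmᵢ = 0  ✓
l₃∈[|l₁−l₂|,l₁+l₂]=[0,4], have l₃=6  ✗
Σlᵢ = 10 ⇒ even

triangle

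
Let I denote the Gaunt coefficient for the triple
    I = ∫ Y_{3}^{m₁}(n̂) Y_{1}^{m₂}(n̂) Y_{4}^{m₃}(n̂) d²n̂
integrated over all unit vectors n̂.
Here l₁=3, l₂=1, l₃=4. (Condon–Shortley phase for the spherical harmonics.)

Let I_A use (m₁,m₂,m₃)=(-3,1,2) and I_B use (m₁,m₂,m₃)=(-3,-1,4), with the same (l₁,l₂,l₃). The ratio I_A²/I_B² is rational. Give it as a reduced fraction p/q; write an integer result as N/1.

l's match ⇒ only the (l;m) 3-j factors differ between A and B.
A: triangle coeff Δ(3,1,4) = 1/252; Σ_t [0,0]: t=0:+1/1440 = 1/1440; (3j)²=1/252 [(3 1 4; -3 1 2)], sign=+1
B: triangle coeff Δ(3,1,4) = 1/252; Σ_t [0,0]: t=0:+1/1440 = 1/1440; (3j)²=1/9 [(3 1 4; -3 -1 4)], sign=+1
I_A²/I_B² = (1/252)/(1/9) = 1/28

1/28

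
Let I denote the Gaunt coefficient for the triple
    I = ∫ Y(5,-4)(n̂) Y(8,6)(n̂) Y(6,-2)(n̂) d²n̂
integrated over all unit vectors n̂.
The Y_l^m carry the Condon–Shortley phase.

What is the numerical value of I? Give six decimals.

L=19 odd ⇒ parity kills the (l;000) factor ⇒ I = 0

0.000000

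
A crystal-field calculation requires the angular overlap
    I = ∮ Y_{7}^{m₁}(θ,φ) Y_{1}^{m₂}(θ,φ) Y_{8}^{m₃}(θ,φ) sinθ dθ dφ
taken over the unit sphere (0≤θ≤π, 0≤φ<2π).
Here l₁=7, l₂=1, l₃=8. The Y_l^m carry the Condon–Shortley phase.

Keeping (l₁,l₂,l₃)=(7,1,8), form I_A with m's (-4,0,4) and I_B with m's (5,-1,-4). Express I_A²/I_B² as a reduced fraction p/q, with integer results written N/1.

8/1

l's match ⇒ only the (l;m) 3-j factors differ between A and B.
A: triangle coeff Δ(7,1,8) = 1/2040; Σ_t [0,0]: t=0:+1/239500800 = 1/239500800; (3j)²=2/85 [(7 1 8; -4 0 4)], sign=+1
B: triangle coeff Δ(7,1,8) = 1/2040; Σ_t [0,0]: t=0:+1/1916006400 = 1/1916006400; (3j)²=1/340 [(7 1 8; 5 -1 -4)], sign=+1
I_A²/I_B² = (2/85)/(1/340) = 8/1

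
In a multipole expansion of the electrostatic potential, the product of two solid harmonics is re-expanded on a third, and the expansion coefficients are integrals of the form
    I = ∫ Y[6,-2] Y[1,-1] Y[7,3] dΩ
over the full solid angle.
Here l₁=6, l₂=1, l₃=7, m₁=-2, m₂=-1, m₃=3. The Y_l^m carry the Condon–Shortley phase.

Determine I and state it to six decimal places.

Rules hold: Σm=0, L=14 even, 5≤7≤7.
N = 13·3·15 = 585
Δ = 0!·12!·2!/15! = 1/1365
Racah Σ t=0..0: t=0:+1/518400 = 1/518400
⇒ 3j(6 1 7; 0 0 0)² = 7/195, sgn -1
Racah Σ t=0..0: t=0:+1/1935360 = 1/1935360
⇒ 3j(6 1 7; -2 -1 3)² = 3/91, sgn +1
4πI² = N·(3j₀)²·(3jₘ)² = 9/13
I = -1·√(0.692308/4π) = -0.23471705

-0.234717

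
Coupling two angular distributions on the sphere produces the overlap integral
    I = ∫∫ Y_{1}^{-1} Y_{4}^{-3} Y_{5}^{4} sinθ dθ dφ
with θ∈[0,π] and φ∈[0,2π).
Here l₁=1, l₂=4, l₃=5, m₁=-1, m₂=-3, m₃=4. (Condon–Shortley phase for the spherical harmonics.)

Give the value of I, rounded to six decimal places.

Rules hold: Σm=0, L=10 even, 3≤5≤5.
N = 3·9·11 = 297
Δ = 0!·2!·8!/11! = 1/495
Racah Σ t=0..0: t=0:+1/576 = 1/576
⇒ 3j(1 4 5; 0 0 0)² = 5/99, sgn -1
Racah Σ t=0..0: t=0:+1/10080 = 1/10080
⇒ 3j(1 4 5; -1 -3 4)² = 4/55, sgn -1
4πI² = N·(3j₀)²·(3jₘ)² = 12/11
I = +1·√(1.09091/4π) = 0.29463840

0.294638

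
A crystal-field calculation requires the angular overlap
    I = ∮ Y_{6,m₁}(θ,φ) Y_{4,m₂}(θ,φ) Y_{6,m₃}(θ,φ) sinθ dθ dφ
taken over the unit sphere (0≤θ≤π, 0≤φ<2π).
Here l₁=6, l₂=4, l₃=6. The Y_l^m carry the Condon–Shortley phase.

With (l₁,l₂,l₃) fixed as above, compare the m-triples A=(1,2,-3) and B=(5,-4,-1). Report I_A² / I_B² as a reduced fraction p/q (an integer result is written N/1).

48/385

l's match ⇒ only the (l;m) 3-j factors differ between A and B.
A: triangle coeff Δ(6,4,6) = 1/15315300; Σ_t [2,4]: t=2:+1/69120 t=3:−1/51840 t=4:+1/483840 = -1/362880; (3j)²=16/17017 [(6 4 6; 1 2 -3)], sign=+1
B: triangle coeff Δ(6,4,6) = 1/15315300; Σ_t [0,0]: t=0:+1/2903040 = 1/2903040; (3j)²=5/663 [(6 4 6; 5 -4 -1)], sign=-1
I_A²/I_B² = (16/17017)/(5/663) = 48/385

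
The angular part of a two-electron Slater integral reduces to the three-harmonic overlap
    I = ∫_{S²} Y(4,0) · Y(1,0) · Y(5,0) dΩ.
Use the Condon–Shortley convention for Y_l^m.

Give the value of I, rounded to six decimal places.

Checks pass: Σm=0; 10 even; l₃=5∈[3,5].
(2·4+1)(2·1+1)(2·5+1) = 297
Δ: 0! 8! 2! / 11! → 1/495
sum: t=0:+1/576 = 1/576
3j²(4 1 5; 0 0 0) = Δ·Π!·Σ² = 5/99  (sign -1)
(m-triple is (0,0,0) — same symbol as above.)
combine: 4πI² = 297·5/99·5/99 = 25/33
take √, sign +1: I = 0.24553200

0.245532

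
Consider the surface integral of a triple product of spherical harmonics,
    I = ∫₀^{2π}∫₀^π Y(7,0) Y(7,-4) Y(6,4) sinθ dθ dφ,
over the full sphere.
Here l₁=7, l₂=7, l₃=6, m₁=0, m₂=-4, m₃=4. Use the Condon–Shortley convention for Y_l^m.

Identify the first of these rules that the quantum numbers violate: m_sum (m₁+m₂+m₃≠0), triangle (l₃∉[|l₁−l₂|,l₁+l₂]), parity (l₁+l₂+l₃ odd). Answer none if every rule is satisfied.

none

m₁+m₂+m₃ = 0 − 4 + 4 = 0  ✓
triangle: |7−7|=0 ≤ l₃=6 ≤ 7+7=14  ✓
parity: l₁+l₂+l₃ = 20 is even  ✓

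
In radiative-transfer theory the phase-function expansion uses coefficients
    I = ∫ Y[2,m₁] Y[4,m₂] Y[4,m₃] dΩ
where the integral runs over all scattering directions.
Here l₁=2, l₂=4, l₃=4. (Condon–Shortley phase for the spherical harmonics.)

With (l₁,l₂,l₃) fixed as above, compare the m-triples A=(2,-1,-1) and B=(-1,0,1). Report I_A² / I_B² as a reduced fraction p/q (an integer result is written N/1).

Same 2,4,4: normalisation and zero-m 3j drop out of the ratio.
A: Δ: 2! 2! 6! / 11! → 1/13860; sum: t=0:+1/144 = 1/144; 3j²(2 4 4; 2 -1 -1) = Δ·Π!·Σ² = 10/231  (sign -1)
B: Δ: 2! 2! 6! / 11! → 1/13860; sum: t=1:−1/72 t=2:+1/96 = -1/288; 3j²(2 4 4; -1 0 1) = Δ·Π!·Σ² = 1/462  (sign +1)
I_A²/I_B² = (10/231)/(1/462) = 20/1

20/1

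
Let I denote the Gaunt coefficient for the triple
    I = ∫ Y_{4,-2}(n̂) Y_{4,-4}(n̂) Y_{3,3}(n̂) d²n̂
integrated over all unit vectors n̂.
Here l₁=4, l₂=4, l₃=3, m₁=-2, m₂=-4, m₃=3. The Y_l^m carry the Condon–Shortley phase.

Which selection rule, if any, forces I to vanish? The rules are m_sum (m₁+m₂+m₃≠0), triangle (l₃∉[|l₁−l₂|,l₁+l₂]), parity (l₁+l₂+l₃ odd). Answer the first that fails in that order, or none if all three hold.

m_sum

m₁+m₂+m₃ = -2 − 4 + 3 = -3  ✗
triangle: |4−4|=0 ≤ l₃=3 ≤ 4+4=8
parity: l₁+l₂+l₃ = 11 is odd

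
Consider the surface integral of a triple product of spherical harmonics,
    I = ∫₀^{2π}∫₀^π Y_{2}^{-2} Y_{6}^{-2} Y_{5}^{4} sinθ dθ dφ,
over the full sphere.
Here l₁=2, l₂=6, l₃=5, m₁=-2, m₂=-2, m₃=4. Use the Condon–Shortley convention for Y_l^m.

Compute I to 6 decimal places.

L=13 odd ⇒ parity kills the (l;000) factor ⇒ I = 0

0.000000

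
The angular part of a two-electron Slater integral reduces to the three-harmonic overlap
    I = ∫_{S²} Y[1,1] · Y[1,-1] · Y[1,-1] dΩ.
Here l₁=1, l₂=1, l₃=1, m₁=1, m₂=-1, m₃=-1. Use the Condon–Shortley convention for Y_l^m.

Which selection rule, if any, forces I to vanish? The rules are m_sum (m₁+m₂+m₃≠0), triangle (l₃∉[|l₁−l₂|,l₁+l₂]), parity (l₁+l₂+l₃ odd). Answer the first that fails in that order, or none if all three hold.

m_sum

m₁+m₂+m₃ = 1 − 1 − 1 = -1  ✗
triangle: |1−1|=0 ≤ l₃=1 ≤ 1+1=2
parity: l₁+l₂+l₃ = 3 is odd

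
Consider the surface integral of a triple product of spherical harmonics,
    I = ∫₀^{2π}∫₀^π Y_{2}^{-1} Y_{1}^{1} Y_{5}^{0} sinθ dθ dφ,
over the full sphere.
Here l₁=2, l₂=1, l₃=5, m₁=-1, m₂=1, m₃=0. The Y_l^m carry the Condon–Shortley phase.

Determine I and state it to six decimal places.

triangle: need 1≤l₃≤3, have 5; I=0

0.000000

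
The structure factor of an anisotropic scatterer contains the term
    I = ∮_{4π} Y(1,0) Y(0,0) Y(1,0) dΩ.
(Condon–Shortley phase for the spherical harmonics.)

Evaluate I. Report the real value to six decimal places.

0.282095

Rules hold: Σm=0, L=2 even, 1≤1≤1.
N = 3·1·3 = 9
Δ = 0!·2!·0!/3! = 1/3
Racah Σ t=0..0: t=0:+1/1 = 1/1
⇒ 3j(1 0 1; 0 0 0)² = 1/3, sgn -1
(m-triple is (0,0,0) — same symbol as above.)
4πI² = N·(3j₀)²·(3jₘ)² = 1/1
I = +1·√(1/4π) = 0.28209479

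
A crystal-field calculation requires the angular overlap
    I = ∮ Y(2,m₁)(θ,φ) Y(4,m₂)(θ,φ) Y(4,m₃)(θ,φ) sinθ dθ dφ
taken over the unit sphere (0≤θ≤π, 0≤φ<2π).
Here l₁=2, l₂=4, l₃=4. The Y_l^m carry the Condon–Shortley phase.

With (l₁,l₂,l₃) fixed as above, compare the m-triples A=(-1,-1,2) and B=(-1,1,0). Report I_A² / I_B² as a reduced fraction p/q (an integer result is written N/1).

81/10

l's match ⇒ only the (l;m) 3-j factors differ between A and B.
A: triangle coeff Δ(2,4,4) = 1/13860; Σ_t [1,2]: t=1:−1/96 t=2:+1/240 = -1/160; (3j)²=27/1540 [(2 4 4; -1 -1 2)], sign=-1
B: triangle coeff Δ(2,4,4) = 1/13860; Σ_t [1,2]: t=1:−1/96 t=2:+1/72 = 1/288; (3j)²=1/462 [(2 4 4; -1 1 0)], sign=+1
I_A²/I_B² = (27/1540)/(1/462) = 81/10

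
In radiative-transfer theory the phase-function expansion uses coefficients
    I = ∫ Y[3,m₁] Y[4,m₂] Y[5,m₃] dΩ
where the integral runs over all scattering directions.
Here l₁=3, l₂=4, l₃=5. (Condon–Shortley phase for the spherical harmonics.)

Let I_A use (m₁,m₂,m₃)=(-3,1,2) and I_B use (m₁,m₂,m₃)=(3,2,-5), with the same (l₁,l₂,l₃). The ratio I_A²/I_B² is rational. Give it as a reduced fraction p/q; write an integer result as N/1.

l's match ⇒ only the (l;m) 3-j factors differ between A and B.
A: triangle coeff Δ(3,4,5) = 1/180180; Σ_t [2,2]: t=2:+1/1728 = 1/1728; (3j)²=25/858 [(3 4 5; -3 1 2)], sign=-1
B: triangle coeff Δ(3,4,5) = 1/180180; Σ_t [0,0]: t=0:+1/34560 = 1/34560; (3j)²=5/286 [(3 4 5; 3 2 -5)], sign=+1
I_A²/I_B² = (25/858)/(5/286) = 5/3

5/3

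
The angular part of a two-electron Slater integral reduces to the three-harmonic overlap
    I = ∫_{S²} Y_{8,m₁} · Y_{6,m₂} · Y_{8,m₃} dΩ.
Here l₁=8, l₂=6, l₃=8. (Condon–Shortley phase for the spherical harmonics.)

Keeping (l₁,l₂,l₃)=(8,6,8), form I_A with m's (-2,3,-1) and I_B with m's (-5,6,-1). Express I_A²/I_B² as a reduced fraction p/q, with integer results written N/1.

9/104

Same 8,6,8: normalisation and zero-m 3j drop out of the ratio.
A: Δ: 6! 10! 6! / 23! → 1/13742520792; sum: t=3:−1/783820800 t=4:+1/99532800 t=5:−1/82944000 t=6:+1/447897600 = -11/10450944000; 3j²(8 6 8; -2 3 -1) = Δ·Π!·Σ² = 81/96577  (sign +1)
B: Δ: 6! 10! 6! / 23! → 1/13742520792; sum: t=6:+1/15676416000 = 1/15676416000; 3j²(8 6 8; -5 6 -1) = Δ·Π!·Σ² = 72/7429  (sign -1)
I_A²/I_B² = (81/96577)/(72/7429) = 9/104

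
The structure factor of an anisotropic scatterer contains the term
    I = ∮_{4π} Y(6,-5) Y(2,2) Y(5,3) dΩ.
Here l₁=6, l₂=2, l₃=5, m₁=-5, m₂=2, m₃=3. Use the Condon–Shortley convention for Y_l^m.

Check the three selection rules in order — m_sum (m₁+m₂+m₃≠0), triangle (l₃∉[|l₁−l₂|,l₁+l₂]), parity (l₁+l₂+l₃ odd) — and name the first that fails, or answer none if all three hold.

parity

azimuthal sum: -5 + 2 + 3 = 0  ✓
4 ≤ 5 ≤ 8 (triangle on l)  ✓
L = 6 + 2 + 5 = 13 (odd)  ✗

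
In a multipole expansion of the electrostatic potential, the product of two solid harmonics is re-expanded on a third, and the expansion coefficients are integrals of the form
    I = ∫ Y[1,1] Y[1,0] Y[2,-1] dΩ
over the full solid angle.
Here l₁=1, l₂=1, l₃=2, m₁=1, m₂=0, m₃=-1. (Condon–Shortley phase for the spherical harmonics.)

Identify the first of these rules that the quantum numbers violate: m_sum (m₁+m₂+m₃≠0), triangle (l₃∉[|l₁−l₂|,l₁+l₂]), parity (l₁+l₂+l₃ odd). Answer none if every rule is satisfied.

m₁+m₂+m₃ = 1 + 0 − 1 = 0  ✓
triangle: |1−1|=0 ≤ l₃=2 ≤ 1+1=2  ✓
parity: l₁+l₂+l₃ = 4 is even  ✓

none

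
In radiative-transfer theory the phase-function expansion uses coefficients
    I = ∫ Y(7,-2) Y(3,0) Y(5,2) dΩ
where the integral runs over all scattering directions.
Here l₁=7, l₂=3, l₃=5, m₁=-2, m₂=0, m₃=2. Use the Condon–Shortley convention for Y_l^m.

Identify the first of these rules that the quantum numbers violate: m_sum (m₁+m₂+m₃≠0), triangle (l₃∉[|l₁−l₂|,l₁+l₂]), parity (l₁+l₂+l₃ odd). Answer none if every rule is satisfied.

Σmᵢ = 0  ✓
l₃∈[|l₁−l₂|,l₁+l₂]=[4,10], have l₃=5  ✓
Σlᵢ = 15 ⇒ odd  ✗

parity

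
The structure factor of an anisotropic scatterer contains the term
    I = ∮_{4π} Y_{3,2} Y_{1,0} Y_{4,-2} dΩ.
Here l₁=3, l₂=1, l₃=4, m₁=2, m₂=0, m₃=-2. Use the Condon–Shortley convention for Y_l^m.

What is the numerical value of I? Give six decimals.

0.213244

Checks pass: Σm=0; 8 even; l₃=4∈[2,4].
(2·3+1)(2·1+1)(2·4+1) = 189
Δ: 0! 6! 2! / 9! → 1/252
sum: t=0:+1/36 = 1/36
3j²(3 1 4; 0 0 0) = Δ·Π!·Σ² = 4/63  (sign +1)
sum: t=0:+1/120 = 1/120
3j²(3 1 4; 2 0 -2) = Δ·Π!·Σ² = 1/21  (sign +1)
combine: 4πI² = 189·4/63·1/21 = 4/7
take √, sign +1: I = 0.21324362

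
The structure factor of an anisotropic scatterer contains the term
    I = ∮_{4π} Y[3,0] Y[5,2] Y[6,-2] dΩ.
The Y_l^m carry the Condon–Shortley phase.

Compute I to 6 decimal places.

m-sum 0 ✓  L=14 even ✓  2≤6≤8 ✓
Π(2lᵢ+1) = 7×11×13 = 1001
triangle coeff Δ(3,5,6) = 1/675675
Σ_t [0,2]: t=0:+1/8640 t=1:−1/2304 t=2:+1/8640 = -7/34560
(3j)²=7/429 [(3 5 6; 0 0 0)], sign=-1
Σ_t [0,2]: t=0:+1/60480 t=1:−1/5760 t=2:+1/8640 = -1/24192
(3j)²=8/3003 [(3 5 6; 0 2 -2)], sign=-1
⇒ 4πI² = 56/1287
I = (+1)√(56/1287/(4π)) = 0.05884368

0.058844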